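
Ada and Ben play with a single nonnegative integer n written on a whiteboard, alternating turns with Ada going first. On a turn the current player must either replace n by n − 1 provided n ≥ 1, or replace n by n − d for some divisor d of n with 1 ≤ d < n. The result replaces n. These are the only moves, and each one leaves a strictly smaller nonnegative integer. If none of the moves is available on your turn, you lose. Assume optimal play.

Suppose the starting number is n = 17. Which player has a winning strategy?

Ben wins.

Build the W/L table. Terminal = L. A non-terminal position is W if it has a move to some L; otherwise it is L.
n=0: no move → L
n=1: can move to 0, which is L ⇒ W
n=2: the only move is to 1(W), a W ⇒ L
n=3: can move to 2, which is L ⇒ W
n=4: can move to 2, which is L ⇒ W
n=5: the only move is to 4(W), a W ⇒ L
n=6: can move to 5, which is L ⇒ W
n=7: the only move is to 6(W), a W ⇒ L
n=8: can move to 7, which is L ⇒ W
n=9: moves to 6(W), 8(W); every one is W ⇒ L
n=10: can move to 5, which is L ⇒ W
n=11: the only move is to 10(W), a W ⇒ L
n=12: can move to 9, which is L ⇒ W
n=13: the only move is to 12(W), a W ⇒ L
n=14: can move to 7, which is L ⇒ W
n=15: moves to 10(W), 12(W), 14(W); every one is W ⇒ L
n=16: can move to 15, which is L ⇒ W
n=17: the only move is to 16(W), a W ⇒ L
The starting position 17 is L: whatever Ada does, the opponent receives a W position.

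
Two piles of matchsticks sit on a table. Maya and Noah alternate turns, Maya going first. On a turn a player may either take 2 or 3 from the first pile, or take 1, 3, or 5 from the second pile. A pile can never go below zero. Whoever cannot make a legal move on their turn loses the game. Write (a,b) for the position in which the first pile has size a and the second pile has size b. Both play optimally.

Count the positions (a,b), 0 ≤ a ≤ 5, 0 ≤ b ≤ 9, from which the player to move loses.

Work bottom-up. With no move the player to move loses. Otherwise the position is W if at least one move leads to an L position for the opponent, and L if every move leads to a W.
Every move lowers a or b (never raises either), so fill the grid row by row in increasing a, and left to right within a row: each cell's successors are then already labelled.
      b=0  b=1  b=2  b=3  b=4  b=5  b=6  b=7  b=8  b=9
a=0:    L    W    L    W    L    W    L    W    L    W
a=1:    L    W    L    W    L    W    L    W    L    W
a=2:    W    L    W    L    W    L    W    L    W    L
a=3:    W    L    W    L    W    L    W    L    W    L
a=4:    W    W    W    W    W    W    W    W    W    W
a=5:    L    W    L    W    L    W    L    W    L    W
Cells with no legal move (terminal, hence L): (0,0), (1,0).
The remaining L cells, each justified by listing all of its moves:
(0,2): only reaches (0,1)(W), which is W → L
(0,4): only reaches (0,3)(W), (0,1)(W), all W → L
(0,6): only reaches (0,5)(W), (0,3)(W), (0,1)(W), all W → L
(0,8): only reaches (0,7)(W), (0,5)(W), (0,3)(W), all W → L
(1,2): only reaches (1,1)(W), which is W → L
(1,4): only reaches (1,3)(W), (1,1)(W), all W → L
(1,6): only reaches (1,5)(W), (1,3)(W), (1,1)(W), all W → L
(1,8): only reaches (1,7)(W), (1,5)(W), (1,3)(W), all W → L
(2,1): only reaches (0,1)(W), (2,0)(W), all W → L
(2,3): only reaches (0,3)(W), (2,2)(W), (2,0)(W), all W → L
(2,5): only reaches (0,5)(W), (2,4)(W), (2,2)(W), (2,0)(W), all W → L
(2,7): only reaches (0,7)(W), (2,6)(W), (2,4)(W), (2,2)(W), all W → L
(2,9): only reaches (0,9)(W), (2,8)(W), (2,6)(W), (2,4)(W), all W → L
(3,1): only reaches (1,1)(W), (0,1)(W), (3,0)(W), all W → L
(3,3): only reaches (1,3)(W), (0,3)(W), (3,2)(W), (3,0)(W), all W → L
(3,5): only reaches (1,5)(W), (0,5)(W), (3,4)(W), (3,2)(W), (3,0)(W), all W → L
(3,7): only reaches (1,7)(W), (0,7)(W), (3,6)(W), (3,4)(W), (3,2)(W), all W → L
(3,9): only reaches (1,9)(W), (0,9)(W), (3,8)(W), (3,6)(W), (3,4)(W), all W → L
(5,0): only reaches (3,0)(W), (2,0)(W), all W → L
(5,2): only reaches (3,2)(W), (2,2)(W), (5,1)(W), all W → L
(5,4): only reaches (3,4)(W), (2,4)(W), (5,3)(W), (5,1)(W), all W → L
(5,6): only reaches (3,6)(W), (2,6)(W), (5,5)(W), (5,3)(W), (5,1)(W), all W → L
(5,8): only reaches (3,8)(W), (2,8)(W), (5,7)(W), (5,5)(W), (5,3)(W), all W → L
Every other cell has at least one move into one of the L cells above, so it is W.
L cells per row: a=0: 5, a=1: 5, a=2: 5, a=3: 5, a=4: 0, a=5: 5; total 25.

25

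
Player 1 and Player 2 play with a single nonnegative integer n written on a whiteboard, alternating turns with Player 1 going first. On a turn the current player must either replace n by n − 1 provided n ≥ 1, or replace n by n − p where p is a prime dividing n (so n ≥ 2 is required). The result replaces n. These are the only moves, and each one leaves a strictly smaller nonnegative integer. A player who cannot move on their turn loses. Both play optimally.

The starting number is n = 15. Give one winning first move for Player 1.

Move to 12.

Label each position W (a win for the player to move) or L (a loss). A position with no legal move is L; any other position is W exactly when some move reaches an L, and L when every move reaches a W.
n=0: no move → L
n=1: →0(L), so W
n=2: →0(L), so W
n=3: →0(L), so W
n=4: →2(W), 3(W) — all W, so L
n=5: →0(L), so W
n=6: →4(L), so W
n=7: →0(L), so W
n=8: →6(W), 7(W) — all W, so L
n=9: →8(L), so W
n=10: →8(L), so W
n=11: →0(L), so W
n=12: →9(W), 10(W), 11(W) — all W, so L
n=13: →0(L), so W
n=14: →12(L), so W
n=15: →12(L), so W
From 15, the L positions reachable in one move are: 12.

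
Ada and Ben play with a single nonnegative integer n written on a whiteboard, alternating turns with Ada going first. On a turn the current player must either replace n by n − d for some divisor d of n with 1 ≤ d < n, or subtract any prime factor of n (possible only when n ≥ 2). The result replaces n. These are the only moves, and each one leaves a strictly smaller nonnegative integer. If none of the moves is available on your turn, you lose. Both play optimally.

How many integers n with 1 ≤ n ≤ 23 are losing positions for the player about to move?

5

Classify positions by backward induction: terminal positions (no move available) are L. From any other position, the mover wins iff some move reaches an L.
n=0: no move → L
n=1: no move → L
n=2: →0(L), so W
n=3: →0(L), so W
n=4: →2(W), 3(W) — all W, so L
n=5: →0(L), so W
n=6: →4(L), so W
n=7: →0(L), so W
n=8: →4(L), so W
n=9: →6(W), 8(W) — all W, so L
n=10: →9(L), so W
n=11: →0(L), so W
n=12: →9(L), so W
n=13: →0(L), so W
n=14: →7(W), 12(W), 13(W) — all W, so L
n=15: →14(L), so W
n=16: →14(L), so W
n=17: →0(L), so W
n=18: →9(L), so W
n=19: →0(L), so W
n=20: →10(W), 15(W), 16(W), 18(W), 19(W) — all W, so L
n=21: →14(L), so W
n=22: →20(L), so W
n=23: →0(L), so W
L entries with 1 ≤ n ≤ 23 (n=0 is outside the asked range and is not counted): n = 1, 4, 9, 14, 20; that makes 5.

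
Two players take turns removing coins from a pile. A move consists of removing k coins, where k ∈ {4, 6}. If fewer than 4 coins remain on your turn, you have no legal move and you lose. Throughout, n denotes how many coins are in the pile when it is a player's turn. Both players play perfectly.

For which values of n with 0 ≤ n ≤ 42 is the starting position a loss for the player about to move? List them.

0, 1, 2, 3, 10, 11, 12, 13, 20, 21, 22, 23, 30, 31, 32, 33, 40, 41, 42

Build the W/L table. Terminal = L. A non-terminal position is W if it has a move to some L; otherwise it is L.
n=0: no move → L
n=1: no move → L
n=2: no move → L
n=3: no move → L
n=4: →0(L), so W
n=5: →1(L), so W
n=6: →2(L), so W
n=7: →3(L), so W
n=8: →2(L), so W
n=9: →3(L), so W
n=10: →6(W), 4(W) — all W, so L
n=11: →7(W), 5(W) — all W, so L
n=12: →8(W), 6(W) — all W, so L
n=13: →9(W), 7(W) — all W, so L
n=14: →10(L), so W
n=15: →11(L), so W
n=16: →12(L), so W
n=17: →13(L), so W
n=18: →12(L), so W
n=19: →13(L), so W
n=20: →16(W), 14(W) — all W, so L
n=21: →17(W), 15(W) — all W, so L
n=22: →18(W), 16(W) — all W, so L
n=23: →19(W), 17(W) — all W, so L
n=24: →20(L), so W
n=25: →21(L), so W
n=26: →22(L), so W
n=27: →23(L), so W
n=28: →22(L), so W
n=29: →23(L), so W
n=30: →26(W), 24(W) — all W, so L
n=31: →27(W), 25(W) — all W, so L
n=32: →28(W), 26(W) — all W, so L
n=33: →29(W), 27(W) — all W, so L
n=34: →30(L), so W
n=35: →31(L), so W
n=36: →32(L), so W
n=37: →33(L), so W
n=38: →32(L), so W
n=39: →33(L), so W
n=40: →36(W), 34(W) — all W, so L
n=41: →37(W), 35(W) — all W, so L
n=42: →38(W), 36(W) — all W, so L
The losing starting values of n are exactly the entries labelled L in this table (19 of them).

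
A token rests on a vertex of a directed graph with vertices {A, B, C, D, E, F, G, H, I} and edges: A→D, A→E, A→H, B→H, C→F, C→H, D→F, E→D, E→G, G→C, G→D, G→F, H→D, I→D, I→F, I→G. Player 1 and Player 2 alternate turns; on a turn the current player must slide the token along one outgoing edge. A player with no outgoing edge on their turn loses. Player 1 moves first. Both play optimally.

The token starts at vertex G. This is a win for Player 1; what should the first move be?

Move to F.

Build the W/L table. Terminal = L. A non-terminal position is W if it has a move to some L; otherwise it is L.
Every edge goes from a vertex to one that appears earlier in the order F, D, H, C, B, G, E, I, A, so processing vertices in that order labels each vertex after all of its successors.
F: no outgoing edge → L
D: W (go to F, an L position)
H: L (sole option D(W) is W)
C: W (go to H, an L position)
B: W (go to H, an L position)
G: W (go to F, an L position)
E: L (options G(W), D(W) are all W)
I: W (go to F, an L position)
A: W (go to E, an L position)
From G, the L positions reachable in one move are: F.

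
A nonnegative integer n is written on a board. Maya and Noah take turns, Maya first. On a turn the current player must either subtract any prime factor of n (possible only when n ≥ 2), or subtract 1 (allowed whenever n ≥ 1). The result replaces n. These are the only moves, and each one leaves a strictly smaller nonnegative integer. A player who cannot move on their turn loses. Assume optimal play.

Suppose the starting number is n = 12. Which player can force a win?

Noah wins.

Compute win/loss labels from the base case upward. A position with no move is L. Any other position is W if it can reach an L in one move, else L.
n=0: no move → L
n=1: W (go to 0, an L position)
n=2: W (go to 0, an L position)
n=3: W (go to 0, an L position)
n=4: L (options 2(W), 3(W) are all W)
n=5: W (go to 0, an L position)
n=6: W (go to 4, an L position)
n=7: W (go to 0, an L position)
n=8: L (options 6(W), 7(W) are all W)
n=9: W (go to 8, an L position)
n=10: W (go to 8, an L position)
n=11: W (go to 0, an L position)
n=12: L (options 9(W), 10(W), 11(W) are all W)
The starting position 12 is L: whatever Maya does, the opponent receives a W position.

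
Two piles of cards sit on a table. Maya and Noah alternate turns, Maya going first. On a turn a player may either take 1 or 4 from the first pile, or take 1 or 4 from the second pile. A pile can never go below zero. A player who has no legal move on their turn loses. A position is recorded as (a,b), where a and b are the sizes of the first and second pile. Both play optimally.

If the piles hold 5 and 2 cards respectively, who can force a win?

Noah wins.

Use the standard recursion: the mover loses at a terminal position; elsewhere, the mover wins exactly when some move hands the opponent an L position.
No move ever increases a pile, so every position that can arise here has a ≤ 5 and b ≤ 2; it is enough to label the cells with 0 ≤ a ≤ 5 and 0 ≤ b ≤ 2.
Every move lowers a or b (never raises either), so fill the grid row by row in increasing a, and left to right within a row: each cell's successors are then already labelled.
      b=0  b=1  b=2
a=0:    L    W    L
a=1:    W    L    W
a=2:    L    W    L
a=3:    W    L    W
a=4:    W    W    W
a=5:    L    W    L
Cells with no legal move (terminal, hence L): (0,0).
The remaining L cells, each justified by listing all of its moves:
(0,2): L (sole option (0,1)(W) is W)
(1,1): L (options (0,1)(W), (1,0)(W) are all W)
(2,0): L (sole option (1,0)(W) is W)
(2,2): L (options (1,2)(W), (2,1)(W) are all W)
(3,1): L (options (2,1)(W), (3,0)(W) are all W)
(5,0): L (options (4,0)(W), (1,0)(W) are all W)
(5,2): L (options (4,2)(W), (1,2)(W), (5,1)(W) are all W)
Every other cell has at least one move into one of the L cells above, so it is W.
The starting position (5,2) is L: whatever Maya does, the opponent receives a W position.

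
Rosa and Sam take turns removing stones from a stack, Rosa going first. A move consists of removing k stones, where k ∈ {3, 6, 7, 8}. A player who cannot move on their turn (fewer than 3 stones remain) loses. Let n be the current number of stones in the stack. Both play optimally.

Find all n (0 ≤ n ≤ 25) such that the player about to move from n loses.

0, 1, 2, 11, 12, 13, 22, 23, 24

Classify positions by backward induction: terminal positions (no move available) are L. From any other position, the mover wins iff some move reaches an L.
n=0: no move → L
n=1: no move → L
n=2: no move → L
n=3: W (go to 0, an L position)
n=4: W (go to 1, an L position)
n=5: W (go to 2, an L position)
n=6: W (go to 0, an L position)
n=7: W (go to 1, an L position)
n=8: W (go to 2, an L position)
n=9: W (go to 2, an L position)
n=10: W (go to 2, an L position)
n=11: L (options 8(W), 5(W), 4(W), 3(W) are all W)
n=12: L (options 9(W), 6(W), 5(W), 4(W) are all W)
n=13: L (options 10(W), 7(W), 6(W), 5(W) are all W)
n=14: W (go to 11, an L position)
n=15: W (go to 12, an L position)
n=16: W (go to 13, an L position)
n=17: W (go to 11, an L position)
n=18: W (go to 12, an L position)
n=19: W (go to 13, an L position)
n=20: W (go to 13, an L position)
n=21: W (go to 13, an L position)
n=22: L (options 19(W), 16(W), 15(W), 14(W) are all W)
n=23: L (options 20(W), 17(W), 16(W), 15(W) are all W)
n=24: L (options 21(W), 18(W), 17(W), 16(W) are all W)
n=25: W (go to 22, an L position)
Reading off the rows marked L gives the requested list; there are 9 such values of n.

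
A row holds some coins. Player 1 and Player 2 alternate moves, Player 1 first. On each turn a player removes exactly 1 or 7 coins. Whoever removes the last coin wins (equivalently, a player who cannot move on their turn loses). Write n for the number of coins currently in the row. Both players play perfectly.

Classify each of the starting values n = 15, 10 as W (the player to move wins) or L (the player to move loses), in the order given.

15: W, 10: L

Classify positions by backward induction: terminal positions (no move available) are L. From any other position, the mover wins iff some move reaches an L.
n=0: no move → L
n=1: can move to 0, which is L ⇒ W
n=2: the only move is to 1(W), a W ⇒ L
n=3: can move to 2, which is L ⇒ W
n=4: the only move is to 3(W), a W ⇒ L
n=5: can move to 4, which is L ⇒ W
n=6: the only move is to 5(W), a W ⇒ L
n=7: can move to 6, which is L ⇒ W
n=8: moves to 7(W), 1(W); every one is W ⇒ L
n=9: can move to 8, which is L ⇒ W
n=10: moves to 9(W), 3(W); every one is W ⇒ L
n=11: can move to 10, which is L ⇒ W
n=12: moves to 11(W), 5(W); every one is W ⇒ L
n=13: can move to 12, which is L ⇒ W
n=14: moves to 13(W), 7(W); every one is W ⇒ L
n=15: can move to 14, which is L ⇒ W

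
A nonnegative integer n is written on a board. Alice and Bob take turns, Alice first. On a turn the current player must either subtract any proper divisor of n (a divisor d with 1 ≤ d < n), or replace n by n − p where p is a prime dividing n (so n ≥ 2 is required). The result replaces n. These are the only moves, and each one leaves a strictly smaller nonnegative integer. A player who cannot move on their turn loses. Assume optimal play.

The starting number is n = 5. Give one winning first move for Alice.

Use the standard recursion: the mover loses at a terminal position; elsewhere, the mover wins exactly when some move hands the opponent an L position.
n=0: no move → L
n=1: no move → L
n=2: can move to 0, which is L ⇒ W
n=3: can move to 0, which is L ⇒ W
n=4: moves to 2(W), 3(W); every one is W ⇒ L
n=5: can move to 0, which is L ⇒ W
From 5, the L positions reachable in one move are: 0, 4. Any move reaching one of these is winning.

Move to 0.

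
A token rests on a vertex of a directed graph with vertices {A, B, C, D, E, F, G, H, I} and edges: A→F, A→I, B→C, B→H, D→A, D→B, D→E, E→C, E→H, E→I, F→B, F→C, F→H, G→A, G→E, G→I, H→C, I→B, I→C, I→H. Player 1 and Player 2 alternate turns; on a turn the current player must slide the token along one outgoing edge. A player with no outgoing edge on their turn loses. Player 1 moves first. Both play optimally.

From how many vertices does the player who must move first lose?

Work bottom-up. With no move the player to move loses. Otherwise the position is W if at least one move leads to an L position for the opponent, and L if every move leads to a W.
Every edge goes from a vertex to one that appears earlier in the order C, H, B, I, F, A, E, D, G, so processing vertices in that order labels each vertex after all of its successors.
C: no outgoing edge → L
H: →C(L), so W
B: →C(L), so W
I: →C(L), so W
F: →C(L), so W
A: →F(W), I(W) — all W, so L
E: →C(L), so W
D: →A(L), so W
G: →A(L), so W
The L vertices are A, C; that is 2 in all.

2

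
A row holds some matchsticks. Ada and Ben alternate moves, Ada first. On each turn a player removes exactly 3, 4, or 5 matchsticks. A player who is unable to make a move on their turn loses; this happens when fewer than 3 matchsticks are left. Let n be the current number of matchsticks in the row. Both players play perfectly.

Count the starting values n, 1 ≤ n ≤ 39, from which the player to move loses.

14

Use the standard recursion: the mover loses at a terminal position; elsewhere, the mover wins exactly when some move hands the opponent an L position.
n=0: no move → L
n=1: no move → L
n=2: no move → L
n=3: can move to 0, which is L ⇒ W
n=4: can move to 1, which is L ⇒ W
n=5: can move to 2, which is L ⇒ W
n=6: can move to 2, which is L ⇒ W
n=7: can move to 2, which is L ⇒ W
n=8: moves to 5(W), 4(W), 3(W); every one is W ⇒ L
n=9: moves to 6(W), 5(W), 4(W); every one is W ⇒ L
n=10: moves to 7(W), 6(W), 5(W); every one is W ⇒ L
n=11: can move to 8, which is L ⇒ W
n=12: can move to 9, which is L ⇒ W
n=13: can move to 10, which is L ⇒ W
n=14: can move to 10, which is L ⇒ W
n=15: can move to 10, which is L ⇒ W
n=16: moves to 13(W), 12(W), 11(W); every one is W ⇒ L
n=17: moves to 14(W), 13(W), 12(W); every one is W ⇒ L
n=18: moves to 15(W), 14(W), 13(W); every one is W ⇒ L
n=19: can move to 16, which is L ⇒ W
n=20: can move to 17, which is L ⇒ W
n=21: can move to 18, which is L ⇒ W
n=22: can move to 18, which is L ⇒ W
n=23: can move to 18, which is L ⇒ W
n=24: moves to 21(W), 20(W), 19(W); every one is W ⇒ L
n=25: moves to 22(W), 21(W), 20(W); every one is W ⇒ L
n=26: moves to 23(W), 22(W), 21(W); every one is W ⇒ L
n=27: can move to 24, which is L ⇒ W
n=28: can move to 25, which is L ⇒ W
n=29: can move to 26, which is L ⇒ W
n=30: can move to 26, which is L ⇒ W
n=31: can move to 26, which is L ⇒ W
n=32: moves to 29(W), 28(W), 27(W); every one is W ⇒ L
n=33: moves to 30(W), 29(W), 28(W); every one is W ⇒ L
n=34: moves to 31(W), 30(W), 29(W); every one is W ⇒ L
n=35: can move to 32, which is L ⇒ W
n=36: can move to 33, which is L ⇒ W
n=37: can move to 34, which is L ⇒ W
n=38: can move to 34, which is L ⇒ W
n=39: can move to 34, which is L ⇒ W
L entries with 1 ≤ n ≤ 39 (n=0 is outside the asked range and is not counted): n = 1, 2, 8, 9, 10, 16, 17, 18, 24, 25, 26, 32, 33, 34; that makes 14.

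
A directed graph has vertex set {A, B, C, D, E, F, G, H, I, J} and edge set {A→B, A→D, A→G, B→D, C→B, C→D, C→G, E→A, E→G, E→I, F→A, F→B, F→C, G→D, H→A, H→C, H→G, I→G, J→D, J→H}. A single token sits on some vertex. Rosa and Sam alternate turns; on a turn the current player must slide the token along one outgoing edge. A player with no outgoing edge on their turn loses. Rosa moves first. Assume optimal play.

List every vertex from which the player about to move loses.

Label each position W (a win for the player to move) or L (a loss). A position with no legal move is L; any other position is W exactly when some move reaches an L, and L when every move reaches a W.
Every edge goes from a vertex to one that appears earlier in the order D, B, G, A, C, F, H, J, I, E, so processing vertices in that order labels each vertex after all of its successors.
D: no outgoing edge → L
B: reaches L-position D → W
G: reaches L-position D → W
A: reaches L-position D → W
C: reaches L-position D → W
F: only reaches C(W), A(W), B(W), all W → L
H: only reaches C(W), A(W), G(W), all W → L
J: reaches L-position H → W
I: only reaches G(W), which is W → L
E: reaches L-position I → W
The losing starting vertices are exactly the entries labelled L in this table (4 of them).

D, F, H, I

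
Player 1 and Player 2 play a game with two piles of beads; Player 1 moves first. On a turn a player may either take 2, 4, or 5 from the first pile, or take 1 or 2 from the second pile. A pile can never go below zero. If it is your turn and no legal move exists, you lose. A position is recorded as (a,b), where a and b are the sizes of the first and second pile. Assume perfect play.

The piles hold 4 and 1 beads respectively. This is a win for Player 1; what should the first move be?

Work bottom-up. With no move the player to move loses. Otherwise the position is W if at least one move leads to an L position for the opponent, and L if every move leads to a W.
No move ever increases a pile, so every position that can arise here has a ≤ 4 and b ≤ 1; it is enough to label the cells with 0 ≤ a ≤ 4 and 0 ≤ b ≤ 1.
Every move lowers a or b (never raises either), so fill the grid row by row in increasing a, and left to right within a row: each cell's successors are then already labelled.
      b=0  b=1
a=0:    L    W
a=1:    L    W
a=2:    W    L
a=3:    W    L
a=4:    W    W
Cells with no legal move (terminal, hence L): (0,0), (1,0).
The remaining L cells, each justified by listing all of its moves:
(2,1): only reaches (0,1)(W), (2,0)(W), all W → L
(3,1): only reaches (1,1)(W), (3,0)(W), all W → L
Every other cell has at least one move into one of the L cells above, so it is W.
From (4,1), the L positions reachable in one move are: (2,1).

Move to (2,1).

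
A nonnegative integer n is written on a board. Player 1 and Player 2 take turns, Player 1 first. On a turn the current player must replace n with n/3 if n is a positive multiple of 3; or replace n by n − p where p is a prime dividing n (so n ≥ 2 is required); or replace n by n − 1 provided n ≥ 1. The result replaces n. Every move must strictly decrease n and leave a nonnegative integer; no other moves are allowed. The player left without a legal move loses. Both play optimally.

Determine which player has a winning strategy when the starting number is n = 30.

Label each position W (a win for the player to move) or L (a loss). A position with no legal move is L; any other position is W exactly when some move reaches an L, and L when every move reaches a W.
n=0: no move → L
n=1: reaches L-position 0 → W
n=2: reaches L-position 0 → W
n=3: reaches L-position 0 → W
n=4: only reaches 2(W), 3(W), all W → L
n=5: reaches L-position 0 → W
n=6: reaches L-position 4 → W
n=7: reaches L-position 0 → W
n=8: only reaches 6(W), 7(W), all W → L
n=9: reaches L-position 8 → W
n=10: reaches L-position 8 → W
n=11: reaches L-position 0 → W
n=12: reaches L-position 4 → W
n=13: reaches L-position 0 → W
n=14: only reaches 7(W), 12(W), 13(W), all W → L
n=15: reaches L-position 14 → W
n=16: reaches L-position 14 → W
n=17: reaches L-position 0 → W
n=18: only reaches 6(W), 15(W), 16(W), 17(W), all W → L
n=19: reaches L-position 0 → W
n=20: reaches L-position 18 → W
n=21: reaches L-position 14 → W
n=22: only reaches 11(W), 20(W), 21(W), all W → L
n=23: reaches L-position 0 → W
n=24: reaches L-position 8 → W
n=25: only reaches 20(W), 24(W), all W → L
n=26: reaches L-position 25 → W
n=27: only reaches 9(W), 24(W), 26(W), all W → L
n=28: reaches L-position 27 → W
n=29: reaches L-position 0 → W
n=30: reaches L-position 25 → W
The starting position 30 is W: Player 1 should move to 25, handing over an L position.

Player 1 wins.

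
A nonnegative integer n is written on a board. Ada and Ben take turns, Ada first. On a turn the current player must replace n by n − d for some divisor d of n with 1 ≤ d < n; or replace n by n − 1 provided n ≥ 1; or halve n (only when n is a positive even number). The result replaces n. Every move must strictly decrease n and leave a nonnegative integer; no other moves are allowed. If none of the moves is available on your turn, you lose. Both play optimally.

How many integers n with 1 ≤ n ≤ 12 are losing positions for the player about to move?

5

Build the W/L table. Terminal = L. A non-terminal position is W if it has a move to some L; otherwise it is L.
n=0: no move → L
n=1: W (go to 0, an L position)
n=2: L (sole option 1(W) is W)
n=3: W (go to 2, an L position)
n=4: W (go to 2, an L position)
n=5: L (sole option 4(W) is W)
n=6: W (go to 5, an L position)
n=7: L (sole option 6(W) is W)
n=8: W (go to 7, an L position)
n=9: L (options 6(W), 8(W) are all W)
n=10: W (go to 5, an L position)
n=11: L (sole option 10(W) is W)
n=12: W (go to 9, an L position)
L entries with 1 ≤ n ≤ 12 (n=0 is outside the asked range and is not counted): n = 2, 5, 7, 9, 11; that makes 5.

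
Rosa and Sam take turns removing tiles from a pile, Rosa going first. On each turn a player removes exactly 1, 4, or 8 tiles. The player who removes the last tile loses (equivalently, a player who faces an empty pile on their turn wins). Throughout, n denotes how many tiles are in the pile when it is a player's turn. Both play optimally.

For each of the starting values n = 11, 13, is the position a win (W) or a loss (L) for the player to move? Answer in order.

Build the W/L table. Terminal = W. A non-terminal position is W if it has a move to some L; otherwise it is L.
n=0: no move; the opponent has just taken the last tile and therefore loses → W
n=1: →0(W) only, which is W, so L
n=2: →1(L), so W
n=3: →2(W) only, which is W, so L
n=4: →3(L), so W
n=5: →1(L), so W
n=6: →5(W), 2(W) — all W, so L
n=7: →6(L), so W
n=8: →7(W), 4(W), 0(W) — all W, so L
n=9: →8(L), so W
n=10: →6(L), so W
n=11: →3(L), so W
n=12: →8(L), so W
n=13: →12(W), 9(W), 5(W) — all W, so L

11: W, 13: L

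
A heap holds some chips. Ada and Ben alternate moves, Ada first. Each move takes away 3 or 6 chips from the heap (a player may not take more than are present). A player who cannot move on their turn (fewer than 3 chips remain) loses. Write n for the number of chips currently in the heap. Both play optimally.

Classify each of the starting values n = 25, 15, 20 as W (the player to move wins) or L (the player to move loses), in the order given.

25: W, 15: W, 20: L

Work bottom-up. With no move the player to move loses. Otherwise the position is W if at least one move leads to an L position for the opponent, and L if every move leads to a W.
n=0: no move → L
n=1: no move → L
n=2: no move → L
n=3: can move to 0, which is L ⇒ W
n=4: can move to 1, which is L ⇒ W
n=5: can move to 2, which is L ⇒ W
n=6: can move to 0, which is L ⇒ W
n=7: can move to 1, which is L ⇒ W
n=8: can move to 2, which is L ⇒ W
n=9: moves to 6(W), 3(W); every one is W ⇒ L
n=10: moves to 7(W), 4(W); every one is W ⇒ L
n=11: moves to 8(W), 5(W); every one is W ⇒ L
n=12: can move to 9, which is L ⇒ W
n=13: can move to 10, which is L ⇒ W
n=14: can move to 11, which is L ⇒ W
n=15: can move to 9, which is L ⇒ W
n=16: can move to 10, which is L ⇒ W
n=17: can move to 11, which is L ⇒ W
n=18: moves to 15(W), 12(W); every one is W ⇒ L
n=19: moves to 16(W), 13(W); every one is W ⇒ L
n=20: moves to 17(W), 14(W); every one is W ⇒ L
n=21: can move to 18, which is L ⇒ W
n=22: can move to 19, which is L ⇒ W
n=23: can move to 20, which is L ⇒ W
n=24: can move to 18, which is L ⇒ W
n=25: can move to 19, which is L ⇒ W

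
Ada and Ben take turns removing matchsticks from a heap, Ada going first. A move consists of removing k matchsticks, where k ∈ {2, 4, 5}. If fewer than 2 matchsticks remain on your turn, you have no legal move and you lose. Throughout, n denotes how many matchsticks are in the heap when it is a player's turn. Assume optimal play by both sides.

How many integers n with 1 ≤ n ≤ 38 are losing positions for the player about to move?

11

Label each position W (a win for the player to move) or L (a loss). A position with no legal move is L; any other position is W exactly when some move reaches an L, and L when every move reaches a W.
n=0: no move → L
n=1: no move → L
n=2: can move to 0, which is L ⇒ W
n=3: can move to 1, which is L ⇒ W
n=4: can move to 0, which is L ⇒ W
n=5: can move to 1, which is L ⇒ W
n=6: can move to 1, which is L ⇒ W
n=7: moves to 5(W), 3(W), 2(W); every one is W ⇒ L
n=8: moves to 6(W), 4(W), 3(W); every one is W ⇒ L
n=9: can move to 7, which is L ⇒ W
n=10: can move to 8, which is L ⇒ W
n=11: can move to 7, which is L ⇒ W
n=12: can move to 8, which is L ⇒ W
n=13: can move to 8, which is L ⇒ W
n=14: moves to 12(W), 10(W), 9(W); every one is W ⇒ L
n=15: moves to 13(W), 11(W), 10(W); every one is W ⇒ L
n=16: can move to 14, which is L ⇒ W
n=17: can move to 15, which is L ⇒ W
n=18: can move to 14, which is L ⇒ W
n=19: can move to 15, which is L ⇒ W
n=20: can move to 15, which is L ⇒ W
n=21: moves to 19(W), 17(W), 16(W); every one is W ⇒ L
n=22: moves to 20(W), 18(W), 17(W); every one is W ⇒ L
n=23: can move to 21, which is L ⇒ W
n=24: can move to 22, which is L ⇒ W
n=25: can move to 21, which is L ⇒ W
n=26: can move to 22, which is L ⇒ W
n=27: can move to 22, which is L ⇒ W
n=28: moves to 26(W), 24(W), 23(W); every one is W ⇒ L
n=29: moves to 27(W), 25(W), 24(W); every one is W ⇒ L
n=30: can move to 28, which is L ⇒ W
n=31: can move to 29, which is L ⇒ W
n=32: can move to 28, which is L ⇒ W
n=33: can move to 29, which is L ⇒ W
n=34: can move to 29, which is L ⇒ W
n=35: moves to 33(W), 31(W), 30(W); every one is W ⇒ L
n=36: moves to 34(W), 32(W), 31(W); every one is W ⇒ L
n=37: can move to 35, which is L ⇒ W
n=38: can move to 36, which is L ⇒ W
L entries with 1 ≤ n ≤ 38 (n=0 is outside the asked range and is not counted): n = 1, 7, 8, 14, 15, 21, 22, 28, 29, 35, 36; that makes 11.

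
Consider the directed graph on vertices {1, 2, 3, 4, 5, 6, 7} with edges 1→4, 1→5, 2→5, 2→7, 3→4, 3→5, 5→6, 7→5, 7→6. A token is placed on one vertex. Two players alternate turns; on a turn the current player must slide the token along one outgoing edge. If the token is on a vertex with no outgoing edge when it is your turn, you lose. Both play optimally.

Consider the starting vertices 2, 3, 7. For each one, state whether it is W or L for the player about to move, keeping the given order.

2: L, 3: W, 7: W

Build the W/L table. Terminal = L. A non-terminal position is W if it has a move to some L; otherwise it is L.
Every edge goes from a vertex to one that appears earlier in the order 4, 6, 5, 7, 1, 2, 3, so processing vertices in that order labels each vertex after all of its successors.
4: no outgoing edge → L
6: no outgoing edge → L
5: can move to 6, which is L ⇒ W
7: can move to 6, which is L ⇒ W
1: can move to 4, which is L ⇒ W
2: moves to 7(W), 5(W); every one is W ⇒ L
3: can move to 4, which is L ⇒ W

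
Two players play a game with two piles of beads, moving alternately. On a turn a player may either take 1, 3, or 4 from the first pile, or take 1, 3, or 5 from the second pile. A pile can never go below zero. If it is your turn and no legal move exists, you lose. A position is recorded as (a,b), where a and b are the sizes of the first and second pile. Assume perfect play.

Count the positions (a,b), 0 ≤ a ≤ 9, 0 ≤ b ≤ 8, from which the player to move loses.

Work bottom-up. With no move the player to move loses. Otherwise the position is W if at least one move leads to an L position for the opponent, and L if every move leads to a W.
Every move lowers a or b (never raises either), so fill the grid row by row in increasing a, and left to right within a row: each cell's successors are then already labelled.
      b=0  b=1  b=2  b=3  b=4  b=5  b=6  b=7  b=8
a=0:    L    W    L    W    L    W    L    W    L
a=1:    W    L    W    L    W    L    W    L    W
a=2:    L    W    L    W    L    W    L    W    L
a=3:    W    L    W    L    W    L    W    L    W
a=4:    W    W    W    W    W    W    W    W    W
a=5:    W    W    W    W    W    W    W    W    W
a=6:    W    W    W    W    W    W    W    W    W
a=7:    L    W    L    W    L    W    L    W    L
a=8:    W    L    W    L    W    L    W    L    W
a=9:    L    W    L    W    L    W    L    W    L
Cells with no legal move (terminal, hence L): (0,0).
The remaining L cells, each justified by listing all of its moves:
(0,2): only reaches (0,1)(W), which is W → L
(0,4): only reaches (0,3)(W), (0,1)(W), all W → L
(0,6): only reaches (0,5)(W), (0,3)(W), (0,1)(W), all W → L
(0,8): only reaches (0,7)(W), (0,5)(W), (0,3)(W), all W → L
(1,1): only reaches (0,1)(W), (1,0)(W), all W → L
(1,3): only reaches (0,3)(W), (1,2)(W), (1,0)(W), all W → L
(1,5): only reaches (0,5)(W), (1,4)(W), (1,2)(W), (1,0)(W), all W → L
(1,7): only reaches (0,7)(W), (1,6)(W), (1,4)(W), (1,2)(W), all W → L
(2,0): only reaches (1,0)(W), which is W → L
(2,2): only reaches (1,2)(W), (2,1)(W), all W → L
(2,4): only reaches (1,4)(W), (2,3)(W), (2,1)(W), all W → L
(2,6): only reaches (1,6)(W), (2,5)(W), (2,3)(W), (2,1)(W), all W → L
(2,8): only reaches (1,8)(W), (2,7)(W), (2,5)(W), (2,3)(W), all W → L
(3,1): only reaches (2,1)(W), (0,1)(W), (3,0)(W), all W → L
(3,3): only reaches (2,3)(W), (0,3)(W), (3,2)(W), (3,0)(W), all W → L
(3,5): only reaches (2,5)(W), (0,5)(W), (3,4)(W), (3,2)(W), (3,0)(W), all W → L
(3,7): only reaches (2,7)(W), (0,7)(W), (3,6)(W), (3,4)(W), (3,2)(W), all W → L
(7,0): only reaches (6,0)(W), (4,0)(W), (3,0)(W), all W → L
(7,2): only reaches (6,2)(W), (4,2)(W), (3,2)(W), (7,1)(W), all W → L
(7,4): only reaches (6,4)(W), (4,4)(W), (3,4)(W), (7,3)(W), (7,1)(W), all W → L
(7,6): only reaches (6,6)(W), (4,6)(W), (3,6)(W), (7,5)(W), (7,3)(W), (7,1)(W), all W → L
(7,8): only reaches (6,8)(W), (4,8)(W), (3,8)(W), (7,7)(W), (7,5)(W), (7,3)(W), all W → L
(8,1): only reaches (7,1)(W), (5,1)(W), (4,1)(W), (8,0)(W), all W → L
(8,3): only reaches (7,3)(W), (5,3)(W), (4,3)(W), (8,2)(W), (8,0)(W), all W → L
(8,5): only reaches (7,5)(W), (5,5)(W), (4,5)(W), (8,4)(W), (8,2)(W), (8,0)(W), all W → L
(8,7): only reaches (7,7)(W), (5,7)(W), (4,7)(W), (8,6)(W), (8,4)(W), (8,2)(W), all W → L
(9,0): only reaches (8,0)(W), (6,0)(W), (5,0)(W), all W → L
(9,2): only reaches (8,2)(W), (6,2)(W), (5,2)(W), (9,1)(W), all W → L
(9,4): only reaches (8,4)(W), (6,4)(W), (5,4)(W), (9,3)(W), (9,1)(W), all W → L
(9,6): only reaches (8,6)(W), (6,6)(W), (5,6)(W), (9,5)(W), (9,3)(W), (9,1)(W), all W → L
(9,8): only reaches (8,8)(W), (6,8)(W), (5,8)(W), (9,7)(W), (9,5)(W), (9,3)(W), all W → L
Every other cell has at least one move into one of the L cells above, so it is W.
L cells per row: a=0: 5, a=1: 4, a=2: 5, a=3: 4, a=4: 0, a=5: 0, a=6: 0, a=7: 5, a=8: 4, a=9: 5; total 32.

32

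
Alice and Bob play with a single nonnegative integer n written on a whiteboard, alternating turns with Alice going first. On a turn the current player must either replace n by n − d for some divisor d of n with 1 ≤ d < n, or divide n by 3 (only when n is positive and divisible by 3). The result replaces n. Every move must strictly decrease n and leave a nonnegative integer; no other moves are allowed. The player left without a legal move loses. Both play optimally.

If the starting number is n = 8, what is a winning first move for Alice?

Move to 4.

Label each position W (a win for the player to move) or L (a loss). A position with no legal move is L; any other position is W exactly when some move reaches an L, and L when every move reaches a W.
n=0: no move → L
n=1: no move → L
n=2: reaches L-position 1 → W
n=3: reaches L-position 1 → W
n=4: only reaches 2(W), 3(W), all W → L
n=5: reaches L-position 4 → W
n=6: reaches L-position 4 → W
n=7: only reaches 6(W), which is W → L
n=8: reaches L-position 4 → W
From 8, the L positions reachable in one move are: 4, 7. Any move reaching one of these is winning.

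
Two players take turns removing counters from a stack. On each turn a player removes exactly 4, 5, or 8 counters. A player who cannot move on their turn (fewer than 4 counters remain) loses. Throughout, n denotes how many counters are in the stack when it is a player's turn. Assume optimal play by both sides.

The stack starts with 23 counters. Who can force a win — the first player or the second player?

The first player wins.

Positions with no move are L. A position that does have a move is losing for the player to move precisely when every available move leads to a winning position for the opponent. Fill in the labels:
n=0: no move → L
n=1: no move → L
n=2: no move → L
n=3: no move → L
n=4: W (go to 0, an L position)
n=5: W (go to 1, an L position)
n=6: W (go to 2, an L position)
n=7: W (go to 3, an L position)
n=8: W (go to 3, an L position)
n=9: W (go to 1, an L position)
n=10: W (go to 2, an L position)
n=11: W (go to 3, an L position)
n=12: L (options 8(W), 7(W), 4(W) are all W)
n=13: L (options 9(W), 8(W), 5(W) are all W)
n=14: L (options 10(W), 9(W), 6(W) are all W)
n=15: L (options 11(W), 10(W), 7(W) are all W)
n=16: W (go to 12, an L position)
n=17: W (go to 13, an L position)
n=18: W (go to 14, an L position)
n=19: W (go to 15, an L position)
n=20: W (go to 15, an L position)
n=21: W (go to 13, an L position)
n=22: W (go to 14, an L position)
n=23: W (go to 15, an L position)
The starting position 23 is W: the player to move should remove 8, leaving 15, handing over an L position.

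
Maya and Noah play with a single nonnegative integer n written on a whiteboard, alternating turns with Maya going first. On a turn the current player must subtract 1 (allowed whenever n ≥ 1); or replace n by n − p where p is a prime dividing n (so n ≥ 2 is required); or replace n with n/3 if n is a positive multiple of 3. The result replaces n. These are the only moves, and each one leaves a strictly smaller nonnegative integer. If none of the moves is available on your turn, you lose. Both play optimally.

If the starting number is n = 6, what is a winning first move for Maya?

Move to 4.

Use the standard recursion: the mover loses at a terminal position; elsewhere, the mover wins exactly when some move hands the opponent an L position.
n=0: no move → L
n=1: →0(L), so W
n=2: →0(L), so W
n=3: →0(L), so W
n=4: →2(W), 3(W) — all W, so L
n=5: →0(L), so W
n=6: →4(L), so W
From 6, the L positions reachable in one move are: 4.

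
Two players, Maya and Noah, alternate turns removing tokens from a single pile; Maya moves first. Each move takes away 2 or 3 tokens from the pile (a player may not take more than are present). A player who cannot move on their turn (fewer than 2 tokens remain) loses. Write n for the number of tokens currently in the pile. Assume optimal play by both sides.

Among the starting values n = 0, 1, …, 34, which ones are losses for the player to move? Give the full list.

Label each position W (a win for the player to move) or L (a loss). A position with no legal move is L; any other position is W exactly when some move reaches an L, and L when every move reaches a W.
n=0: no move → L
n=1: no move → L
n=2: can move to 0, which is L ⇒ W
n=3: can move to 1, which is L ⇒ W
n=4: can move to 1, which is L ⇒ W
n=5: moves to 3(W), 2(W); every one is W ⇒ L
n=6: moves to 4(W), 3(W); every one is W ⇒ L
n=7: can move to 5, which is L ⇒ W
n=8: can move to 6, which is L ⇒ W
n=9: can move to 6, which is L ⇒ W
n=10: moves to 8(W), 7(W); every one is W ⇒ L
n=11: moves to 9(W), 8(W); every one is W ⇒ L
n=12: can move to 10, which is L ⇒ W
n=13: can move to 11, which is L ⇒ W
n=14: can move to 11, which is L ⇒ W
n=15: moves to 13(W), 12(W); every one is W ⇒ L
n=16: moves to 14(W), 13(W); every one is W ⇒ L
n=17: can move to 15, which is L ⇒ W
n=18: can move to 16, which is L ⇒ W
n=19: can move to 16, which is L ⇒ W
n=20: moves to 18(W), 17(W); every one is W ⇒ L
n=21: moves to 19(W), 18(W); every one is W ⇒ L
n=22: can move to 20, which is L ⇒ W
n=23: can move to 21, which is L ⇒ W
n=24: can move to 21, which is L ⇒ W
n=25: moves to 23(W), 22(W); every one is W ⇒ L
n=26: moves to 24(W), 23(W); every one is W ⇒ L
n=27: can move to 25, which is L ⇒ W
n=28: can move to 26, which is L ⇒ W
n=29: can move to 26, which is L ⇒ W
n=30: moves to 28(W), 27(W); every one is W ⇒ L
n=31: moves to 29(W), 28(W); every one is W ⇒ L
n=32: can move to 30, which is L ⇒ W
n=33: can move to 31, which is L ⇒ W
n=34: can move to 31, which is L ⇒ W
Reading off the rows marked L gives the requested list; there are 14 such values of n.

0, 1, 5, 6, 10, 11, 15, 16, 20, 21, 25, 26, 30, 31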